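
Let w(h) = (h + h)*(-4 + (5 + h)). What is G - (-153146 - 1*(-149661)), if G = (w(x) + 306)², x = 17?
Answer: 846209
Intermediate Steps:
w(h) = 2*h*(1 + h) (w(h) = (2*h)*(1 + h) = 2*h*(1 + h))
G = 842724 (G = (2*17*(1 + 17) + 306)² = (2*17*18 + 306)² = (612 + 306)² = 918² = 842724)
G - (-153146 - 1*(-149661)) = 842724 - (-153146 - 1*(-149661)) = 842724 - (-153146 + 149661) = 842724 - 1*(-3485) = 842724 + 3485 = 846209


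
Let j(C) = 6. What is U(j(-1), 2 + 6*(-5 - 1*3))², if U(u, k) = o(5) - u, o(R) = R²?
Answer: 361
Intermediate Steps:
U(u, k) = 25 - u (U(u, k) = 5² - u = 25 - u)
U(j(-1), 2 + 6*(-5 - 1*3))² = (25 - 1*6)² = (25 - 6)² = 19² = 361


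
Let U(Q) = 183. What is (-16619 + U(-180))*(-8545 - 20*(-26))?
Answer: 131898900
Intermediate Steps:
(-16619 + U(-180))*(-8545 - 20*(-26)) = (-16619 + 183)*(-8545 - 20*(-26)) = -16436*(-8545 + 520) = -16436*(-8025) = 131898900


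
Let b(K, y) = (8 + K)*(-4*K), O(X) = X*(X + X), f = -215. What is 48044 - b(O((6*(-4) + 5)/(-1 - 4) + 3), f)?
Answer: 53258476/625 ≈ 85214.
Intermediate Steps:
O(X) = 2*X**2 (O(X) = X*(2*X) = 2*X**2)
b(K, y) = -4*K*(8 + K)
48044 - b(O((6*(-4) + 5)/(-1 - 4) + 3), f) = 48044 - (-4)*2*((6*(-4) + 5)/(-1 - 4) + 3)**2*(8 + 2*((6*(-4) + 5)/(-1 - 4) + 3)**2) = 48044 - (-4)*2*((-24 + 5)/(-5) + 3)**2*(8 + 2*((-24 + 5)/(-5) + 3)**2) = 48044 - (-4)*2*(-19*(-1/5) + 3)**2*(8 + 2*(-19*(-1/5) + 3)**2) = 48044 - (-4)*2*(19/5 + 3)**2*(8 + 2*(19/5 + 3)**2) = 48044 - (-4)*2*(34/5)**2*(8 + 2*(34/5)**2) = 48044 - (-4)*2*(1156/25)*(8 + 2*(1156/25)) = 48044 - (-4)*2312*(8 + 2312/25)/25 = 48044 - (-4)*2312*2512/(25*25) = 48044 - 1*(-23230976/625) = 48044 + 23230976/625 = 53258476/625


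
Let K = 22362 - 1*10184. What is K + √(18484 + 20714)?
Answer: 12178 + √39198 ≈ 12376.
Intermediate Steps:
K = 12178 (K = 22362 - 10184 = 12178)
K + √(18484 + 20714) = 12178 + √(18484 + 20714) = 12178 + √39198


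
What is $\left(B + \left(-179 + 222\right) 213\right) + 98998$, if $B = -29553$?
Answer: $78604$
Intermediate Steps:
$\left(B + \left(-179 + 222\right) 213\right) + 98998 = \left(-29553 + \left(-179 + 222\right) 213\right) + 98998 = \left(-29553 + 43 \cdot 213\right) + 98998 = \left(-29553 + 9159\right) + 98998 = -20394 + 98998 = 78604$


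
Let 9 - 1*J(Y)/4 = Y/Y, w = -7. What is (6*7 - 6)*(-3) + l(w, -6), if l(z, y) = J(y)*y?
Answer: -300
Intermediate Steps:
J(Y) = 32 (J(Y) = 36 - 4*Y/Y = 36 - 4*1 = 36 - 4 = 32)
l(z, y) = 32*y
(6*7 - 6)*(-3) + l(w, -6) = (6*7 - 6)*(-3) + 32*(-6) = (42 - 6)*(-3) - 192 = 36*(-3) - 192 = -108 - 192 = -300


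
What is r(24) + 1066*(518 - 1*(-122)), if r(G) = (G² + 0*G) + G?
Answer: 682840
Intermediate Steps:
r(G) = G + G² (r(G) = (G² + 0) + G = G² + G = G + G²)
r(24) + 1066*(518 - 1*(-122)) = 24*(1 + 24) + 1066*(518 - 1*(-122)) = 24*25 + 1066*(518 + 122) = 600 + 1066*640 = 600 + 682240 = 682840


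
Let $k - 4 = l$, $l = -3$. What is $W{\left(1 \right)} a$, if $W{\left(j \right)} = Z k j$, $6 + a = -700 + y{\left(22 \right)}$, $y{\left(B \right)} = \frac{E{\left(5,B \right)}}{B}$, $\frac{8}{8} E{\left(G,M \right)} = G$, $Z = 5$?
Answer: $- \frac{77635}{22} \approx -3528.9$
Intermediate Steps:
$E{\left(G,M \right)} = G$
$y{\left(B \right)} = \frac{5}{B}$
$k = 1$ ($k = 4 - 3 = 1$)
$a = - \frac{15527}{22}$ ($a = -6 - \left(700 - \frac{5}{22}\right) = -6 + \left(-700 + 5 \cdot \frac{1}{22}\right) = -6 + \left(-700 + \frac{5}{22}\right) = -6 - \frac{15395}{22} = - \frac{15527}{22} \approx -705.77$)
$W{\left(j \right)} = 5 j$ ($W{\left(j \right)} = 5 \cdot 1 j = 5 j$)
$W{\left(1 \right)} a = 5 \cdot 1 \left(- \frac{15527}{22}\right) = 5 \left(- \frac{15527}{22}\right) = - \frac{77635}{22}$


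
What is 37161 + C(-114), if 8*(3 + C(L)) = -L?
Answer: 148689/4 ≈ 37172.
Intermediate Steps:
C(L) = -3 - L/8 (C(L) = -3 + (-L)/8 = -3 - L/8)
37161 + C(-114) = 37161 + (-3 - 1/8*(-114)) = 37161 + (-3 + 57/4) = 37161 + 45/4 = 148689/4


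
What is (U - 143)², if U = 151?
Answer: 64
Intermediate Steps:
(U - 143)² = (151 - 143)² = 8² = 64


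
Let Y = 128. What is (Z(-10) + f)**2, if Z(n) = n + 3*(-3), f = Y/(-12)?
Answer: 7921/9 ≈ 880.11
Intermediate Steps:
f = -32/3 (f = 128/(-12) = 128*(-1/12) = -32/3 ≈ -10.667)
Z(n) = -9 + n (Z(n) = n - 9 = -9 + n)
(Z(-10) + f)**2 = ((-9 - 10) - 32/3)**2 = (-19 - 32/3)**2 = (-89/3)**2 = 7921/9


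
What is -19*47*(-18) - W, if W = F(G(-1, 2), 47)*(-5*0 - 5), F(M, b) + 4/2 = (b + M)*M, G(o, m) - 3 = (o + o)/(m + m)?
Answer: 66731/4 ≈ 16683.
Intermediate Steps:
G(o, m) = 3 + o/m (G(o, m) = 3 + (o + o)/(m + m) = 3 + (2*o)/((2*m)) = 3 + (2*o)*(1/(2*m)) = 3 + o/m)
F(M, b) = -2 + M*(M + b) (F(M, b) = -2 + (b + M)*M = -2 + (M + b)*M = -2 + M*(M + b))
W = -2435/4 (W = (-2 + (3 - 1/2)² + (3 - 1/2)*47)*(-5*0 - 5) = (-2 + (3 - 1*½)² + (3 - 1*½)*47)*(0 - 5) = (-2 + (3 - ½)² + (3 - ½)*47)*(-5) = (-2 + (5/2)² + (5/2)*47)*(-5) = (-2 + 25/4 + 235/2)*(-5) = (487/4)*(-5) = -2435/4 ≈ -608.75)
-19*47*(-18) - W = -19*47*(-18) - 1*(-2435/4) = -893*(-18) + 2435/4 = 16074 + 2435/4 = 66731/4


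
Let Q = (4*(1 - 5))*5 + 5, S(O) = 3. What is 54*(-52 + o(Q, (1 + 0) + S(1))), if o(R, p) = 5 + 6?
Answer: -2214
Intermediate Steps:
Q = -75 (Q = (4*(-4))*5 + 5 = -16*5 + 5 = -80 + 5 = -75)
o(R, p) = 11
54*(-52 + o(Q, (1 + 0) + S(1))) = 54*(-52 + 11) = 54*(-41) = -2214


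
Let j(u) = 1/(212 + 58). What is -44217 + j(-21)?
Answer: -11938589/270 ≈ -44217.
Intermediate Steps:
j(u) = 1/270
-44217 + j(-21) = -44217 + 1/270 = -11938589/270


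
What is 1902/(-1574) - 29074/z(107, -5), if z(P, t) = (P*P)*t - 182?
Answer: -31731839/45195049 ≈ -0.70211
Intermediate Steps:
z(P, t) = -182 + t*P² (z(P, t) = P²*t - 182 = t*P² - 182 = -182 + t*P²)
1902/(-1574) - 29074/z(107, -5) = 1902/(-1574) - 29074/(-182 - 5*107²) = 1902*(-1/1574) - 29074/(-182 - 5*11449) = -951/787 - 29074/(-182 - 57245) = -951/787 - 29074/(-57427) = -951/787 - 29074*(-1/57427) = -951/787 + 29074/57427 = -31731839/45195049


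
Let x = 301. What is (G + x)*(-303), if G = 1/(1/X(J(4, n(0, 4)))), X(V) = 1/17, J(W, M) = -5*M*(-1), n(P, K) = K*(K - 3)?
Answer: -1550754/17 ≈ -91221.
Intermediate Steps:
n(P, K) = K*(-3 + K)
J(W, M) = 5*M
X(V) = 1/17
G = 1/17 (G = 1/(1/(1/17)) = 1/17 ≈ 0.058824)
(G + x)*(-303) = (1/17 + 301)*(-303) = (5118/17)*(-303) = -1550754/17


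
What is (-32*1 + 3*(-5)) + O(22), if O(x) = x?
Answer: -25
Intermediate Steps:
(-32*1 + 3*(-5)) + O(22) = (-32*1 + 3*(-5)) + 22 = (-32 - 15) + 22 = -47 + 22 = -25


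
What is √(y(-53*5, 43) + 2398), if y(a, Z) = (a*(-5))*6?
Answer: 2*√2587 ≈ 101.73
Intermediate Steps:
y(a, Z) = -30*a (y(a, Z) = -5*a*6 = -30*a)
√(y(-53*5, 43) + 2398) = √(-(-1590)*5 + 2398) = √(-30*(-265) + 2398) = √(7950 + 2398) = √10348 = 2*√2587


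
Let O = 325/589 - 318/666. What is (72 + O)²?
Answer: 22204319925316/4274413641 ≈ 5194.7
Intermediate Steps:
O = 4858/65379 (O = 325*(1/589) - 318*1/666 = 325/589 - 53/111 = 4858/65379 ≈ 0.074305)
(72 + O)² = (72 + 4858/65379)² = (4712146/65379)² = 22204319925316/4274413641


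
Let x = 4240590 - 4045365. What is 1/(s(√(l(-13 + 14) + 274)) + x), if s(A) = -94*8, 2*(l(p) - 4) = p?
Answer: 1/194473 ≈ 5.1421e-6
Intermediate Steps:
l(p) = 4 + p/2
x = 195225
s(A) = -752
1/(s(√(l(-13 + 14) + 274)) + x) = 1/(-752 + 195225) = 1/194473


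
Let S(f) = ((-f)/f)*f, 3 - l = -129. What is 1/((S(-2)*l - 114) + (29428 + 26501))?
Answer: 1/56079 ≈ 1.7832e-5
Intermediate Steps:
l = 132 (l = 3 - 1*(-129) = 3 + 129 = 132)
S(f) = -f
1/((S(-2)*l - 114) + (29428 + 26501)) = 1/((-1*(-2)*132 - 114) + (29428 + 26501)) = 1/((2*132 - 114) + 55929) = 1/((264 - 114) + 55929) = 1/(150 + 55929) = 1/56079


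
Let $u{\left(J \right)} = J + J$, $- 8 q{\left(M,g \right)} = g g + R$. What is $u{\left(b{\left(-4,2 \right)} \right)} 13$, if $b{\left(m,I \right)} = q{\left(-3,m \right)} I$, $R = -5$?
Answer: $- \frac{143}{2} \approx -71.5$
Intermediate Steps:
$q{\left(M,g \right)} = \frac{5}{8} - \frac{g^{2}}{8}$ ($q{\left(M,g \right)} = - \frac{g g - 5}{8} = - \frac{g^{2} - 5}{8} = - \frac{-5 + g^{2}}{8} = \frac{5}{8} - \frac{g^{2}}{8}$)
$b{\left(m,I \right)} = I \left(\frac{5}{8} - \frac{m^{2}}{8}\right)$ ($b{\left(m,I \right)} = \left(\frac{5}{8} - \frac{m^{2}}{8}\right) I = I \left(\frac{5}{8} - \frac{m^{2}}{8}\right)$)
$u{\left(J \right)} = 2 J$
$u{\left(b{\left(-4,2 \right)} \right)} 13 = 2 \cdot \frac{1}{8} \cdot 2 \left(5 - \left(-4\right)^{2}\right) 13 = 2 \cdot \frac{1}{8} \cdot 2 \left(5 - 16\right) 13 = 2 \cdot \frac{1}{8} \cdot 2 \left(-11\right) 13 = 2 \left(- \frac{11}{4}\right) 13 = \left(- \frac{11}{2}\right) 13 = - \frac{143}{2}$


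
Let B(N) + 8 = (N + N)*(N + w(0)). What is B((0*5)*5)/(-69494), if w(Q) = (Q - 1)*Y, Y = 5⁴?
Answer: 4/34747 ≈ 0.00011512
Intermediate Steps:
Y = 625
w(Q) = -625 + 625*Q (w(Q) = (Q - 1)*625 = (-1 + Q)*625 = -625 + 625*Q)
B(N) = -8 + 2*N*(-625 + N) (B(N) = -8 + (N + N)*(N + (-625 + 625*0)) = -8 + (2*N)*(N + (-625 + 0)) = -8 + (2*N)*(N - 625) = -8 + (2*N)*(-625 + N) = -8 + 2*N*(-625 + N))
B((0*5)*5)/(-69494) = (-8 - 1250*0*5*5 + 2*((0*5)*5)²)/(-69494) = (-8 - 0*5 + 2*(0*5)²)*(-1/69494) = (-8 - 1250*0 + 2*0²)*(-1/69494) = (-8 + 0 + 2*0)*(-1/69494) = (-8 + 0 + 0)*(-1/69494) = -8*(-1/69494) = 4/34747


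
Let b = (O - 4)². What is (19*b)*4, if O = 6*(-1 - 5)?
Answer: 121600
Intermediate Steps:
O = -36 (O = 6*(-6) = -36)
b = 1600 (b = (-36 - 4)² = (-40)² = 1600)
(19*b)*4 = (19*1600)*4 = 30400*4 = 121600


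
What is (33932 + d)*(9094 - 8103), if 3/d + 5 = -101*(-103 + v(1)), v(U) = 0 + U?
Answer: 346253226737/10297 ≈ 3.3627e+7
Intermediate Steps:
v(U) = U
d = 3/10297 (d = 3/(-5 - 101*(-103 + 1)) = 3/(-5 - 101*(-102)) = 3/(-5 + 10302) = 3/10297 ≈ 0.00029135)
(33932 + d)*(9094 - 8103) = (33932 + 3/10297)*(9094 - 8103) = (349397807/10297)*991 = 346253226737/10297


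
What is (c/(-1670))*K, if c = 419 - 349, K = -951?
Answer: 6657/167 ≈ 39.862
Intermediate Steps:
c = 70
(c/(-1670))*K = (70/(-1670))*(-951) = (70*(-1/1670))*(-951) = -7/167*(-951) = 6657/167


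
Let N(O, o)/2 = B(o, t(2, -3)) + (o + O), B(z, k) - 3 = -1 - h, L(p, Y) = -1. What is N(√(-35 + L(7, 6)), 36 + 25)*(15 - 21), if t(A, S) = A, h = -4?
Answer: -804 - 72*I ≈ -804.0 - 72.0*I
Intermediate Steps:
B(z, k) = 6 (B(z, k) = 3 + (-1 - 1*(-4)) = 3 + (-1 + 4) = 3 + 3 = 6)
N(O, o) = 12 + 2*O + 2*o (N(O, o) = 2*(6 + (o + O)) = 2*(6 + (O + o)) = 2*(6 + O + o) = 12 + 2*O + 2*o)
N(√(-35 + L(7, 6)), 36 + 25)*(15 - 21) = (12 + 2*√(-35 - 1) + 2*(36 + 25))*(15 - 21) = (12 + 2*√(-36) + 2*61)*(-6) = (12 + 2*(6*I) + 122)*(-6) = (12 + 12*I + 122)*(-6) = (134 + 12*I)*(-6) = -804 - 72*I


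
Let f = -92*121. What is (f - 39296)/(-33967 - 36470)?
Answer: 50428/70437 ≈ 0.71593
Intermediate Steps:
f = -11132
(f - 39296)/(-33967 - 36470) = (-11132 - 39296)/(-33967 - 36470) = -50428/(-70437) = -50428*(-1/70437) = 50428/70437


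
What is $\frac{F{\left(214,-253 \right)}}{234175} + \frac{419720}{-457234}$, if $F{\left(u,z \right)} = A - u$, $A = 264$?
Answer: $- \frac{1965301386}{2141455439} \approx -0.91774$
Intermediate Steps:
$F{\left(u,z \right)} = 264 - u$
$\frac{F{\left(214,-253 \right)}}{234175} + \frac{419720}{-457234} = \frac{264 - 214}{234175} + \frac{419720}{-457234} = \left(264 - 214\right) \frac{1}{234175} + 419720 \left(- \frac{1}{457234}\right) = 50 \cdot \frac{1}{234175} - \frac{209860}{228617} = \frac{2}{9367} - \frac{209860}{228617} = - \frac{1965301386}{2141455439}$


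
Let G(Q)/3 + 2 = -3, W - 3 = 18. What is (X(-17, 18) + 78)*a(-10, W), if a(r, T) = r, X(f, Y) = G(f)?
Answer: -630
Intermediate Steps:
W = 21 (W = 3 + 18 = 21)
G(Q) = -15 (G(Q) = -6 + 3*(-3) = -6 - 9 = -15)
X(f, Y) = -15
(X(-17, 18) + 78)*a(-10, W) = (-15 + 78)*(-10) = 63*(-10) = -630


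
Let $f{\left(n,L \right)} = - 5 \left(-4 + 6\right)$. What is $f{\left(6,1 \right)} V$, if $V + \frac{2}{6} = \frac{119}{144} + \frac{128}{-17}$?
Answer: $\frac{86125}{1224} \approx 70.364$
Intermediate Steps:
$f{\left(n,L \right)} = -10$ ($f{\left(n,L \right)} = \left(-5\right) 2 = -10$)
$V = - \frac{17225}{2448}$ ($V = - \frac{1}{3} + \left(\frac{119}{144} + \frac{128}{-17}\right) = - \frac{1}{3} + \left(119 \cdot \frac{1}{144} + 128 \left(- \frac{1}{17}\right)\right) = - \frac{1}{3} + \left(\frac{119}{144} - \frac{128}{17}\right) = - \frac{1}{3} - \frac{16409}{2448} = - \frac{17225}{2448} \approx -7.0364$)
$f{\left(6,1 \right)} V = \left(-10\right) \left(- \frac{17225}{2448}\right) = \frac{86125}{1224}$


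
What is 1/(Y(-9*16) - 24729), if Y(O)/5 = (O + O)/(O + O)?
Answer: -1/24724 ≈ -4.0447e-5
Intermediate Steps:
Y(O) = 5 (Y(O) = 5*((O + O)/(O + O)) = 5*((2*O)/((2*O))) = 5*((2*O)*(1/(2*O))) = 5*1 = 5)
1/(Y(-9*16) - 24729) = 1/(5 - 24729) = 1/(-24724) = -1/24724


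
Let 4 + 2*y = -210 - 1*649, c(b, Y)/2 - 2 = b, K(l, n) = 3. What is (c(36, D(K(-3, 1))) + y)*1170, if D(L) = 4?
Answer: -415935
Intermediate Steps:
c(b, Y) = 4 + 2*b
y = -863/2 (y = -2 + (-210 - 1*649)/2 = -2 + (-210 - 649)/2 = -2 + (½)*(-859) = -2 - 859/2 = -863/2 ≈ -431.50)
(c(36, D(K(-3, 1))) + y)*1170 = ((4 + 2*36) - 863/2)*1170 = ((4 + 72) - 863/2)*1170 = (76 - 863/2)*1170 = -711/2*1170 = -415935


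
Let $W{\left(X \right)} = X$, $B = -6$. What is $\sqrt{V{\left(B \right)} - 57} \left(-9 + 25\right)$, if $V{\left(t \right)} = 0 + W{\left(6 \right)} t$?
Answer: $16 i \sqrt{93} \approx 154.3 i$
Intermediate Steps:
$V{\left(t \right)} = 6 t$ ($V{\left(t \right)} = 0 + 6 t = 6 t$)
$\sqrt{V{\left(B \right)} - 57} \left(-9 + 25\right) = \sqrt{6 \left(-6\right) - 57} \left(-9 + 25\right) = \sqrt{-36 - 57} \cdot 16 = \sqrt{-93} \cdot 16 = i \sqrt{93} \cdot 16 = 16 i \sqrt{93}$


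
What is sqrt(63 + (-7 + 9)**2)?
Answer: sqrt(67) ≈ 8.1853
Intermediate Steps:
sqrt(63 + (-7 + 9)**2) = sqrt(63 + 2**2) = sqrt(63 + 4) = sqrt(67)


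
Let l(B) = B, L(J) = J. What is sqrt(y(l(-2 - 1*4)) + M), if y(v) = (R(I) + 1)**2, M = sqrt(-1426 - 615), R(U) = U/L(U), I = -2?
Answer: sqrt(4 + I*sqrt(2041)) ≈ 4.9676 + 4.5472*I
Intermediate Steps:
R(U) = 1 (R(U) = U/U = 1)
M = I*sqrt(2041) (M = sqrt(-2041) = I*sqrt(2041) ≈ 45.177*I)
y(v) = 4 (y(v) = (1 + 1)**2 = 2**2 = 4)
sqrt(y(l(-2 - 1*4)) + M) = sqrt(4 + I*sqrt(2041))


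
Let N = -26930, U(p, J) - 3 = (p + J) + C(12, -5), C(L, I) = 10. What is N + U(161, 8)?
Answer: -26748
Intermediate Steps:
U(p, J) = 13 + J + p (U(p, J) = 3 + ((p + J) + 10) = 3 + ((J + p) + 10) = 3 + (10 + J + p) = 13 + J + p)
N + U(161, 8) = -26930 + (13 + 8 + 161) = -26930 + 182 = -26748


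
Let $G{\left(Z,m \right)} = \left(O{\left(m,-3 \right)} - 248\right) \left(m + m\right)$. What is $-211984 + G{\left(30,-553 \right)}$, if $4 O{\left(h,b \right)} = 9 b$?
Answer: $\frac{139539}{2} \approx 69770.0$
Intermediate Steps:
$O{\left(h,b \right)} = \frac{9 b}{4}$
$G{\left(Z,m \right)} = - \frac{1019 m}{2}$ ($G{\left(Z,m \right)} = \left(\frac{9}{4} \left(-3\right) - 248\right) \left(m + m\right) = \left(- \frac{27}{4} - 248\right) 2 m = - \frac{1019 \cdot 2 m}{4} = - \frac{1019 m}{2}$)
$-211984 + G{\left(30,-553 \right)} = -211984 - - \frac{563507}{2} = -211984 + \frac{563507}{2} = \frac{139539}{2}$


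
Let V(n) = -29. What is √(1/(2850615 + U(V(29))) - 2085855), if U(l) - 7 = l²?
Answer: 2*I*√4239938963856757258/2851463 ≈ 1444.2*I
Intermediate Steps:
U(l) = 7 + l²
√(1/(2850615 + U(V(29))) - 2085855) = √(1/(2850615 + (7 + (-29)²)) - 2085855) = √(1/(2850615 + (7 + 841)) - 2085855) = √(1/(2850615 + 848) - 2085855) = √(1/2851463 - 2085855) = √(-5947738355864/2851463) = 2*I*√4239938963856757258/2851463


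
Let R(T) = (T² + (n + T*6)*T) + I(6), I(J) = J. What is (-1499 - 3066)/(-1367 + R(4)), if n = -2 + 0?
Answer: 4565/1257 ≈ 3.6317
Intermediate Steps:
n = -2
R(T) = 6 + T² + T*(-2 + 6*T) (R(T) = (T² + (-2 + T*6)*T) + 6 = (T² + (-2 + 6*T)*T) + 6 = (T² + T*(-2 + 6*T)) + 6 = 6 + T² + T*(-2 + 6*T))
(-1499 - 3066)/(-1367 + R(4)) = (-1499 - 3066)/(-1367 + (6 - 2*4 + 7*4²)) = -4565/(-1367 + (6 - 8 + 7*16)) = -4565/(-1367 + (6 - 8 + 112)) = -4565/(-1367 + 110) = -4565/(-1257) = -4565*(-1/1257) = 4565/1257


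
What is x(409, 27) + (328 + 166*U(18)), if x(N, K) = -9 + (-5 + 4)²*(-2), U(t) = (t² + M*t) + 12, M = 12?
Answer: 91949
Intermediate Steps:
U(t) = 12 + t² + 12*t (U(t) = (t² + 12*t) + 12 = 12 + t² + 12*t)
x(N, K) = -11 (x(N, K) = -9 + (-1)²*(-2) = -9 + 1*(-2) = -9 - 2 = -11)
x(409, 27) + (328 + 166*U(18)) = -11 + (328 + 166*(12 + 18² + 12*18)) = -11 + (328 + 166*(12 + 324 + 216)) = -11 + (328 + 166*552) = -11 + (328 + 91632) = -11 + 91960 = 91949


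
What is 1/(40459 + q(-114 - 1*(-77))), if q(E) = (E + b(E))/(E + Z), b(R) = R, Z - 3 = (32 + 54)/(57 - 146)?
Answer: 1556/62957497 ≈ 2.4715e-5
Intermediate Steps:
Z = 181/89 (Z = 3 + (32 + 54)/(57 - 146) = 3 + 86/(-89) = 3 + 86*(-1/89) = 3 - 86/89 = 181/89 ≈ 2.0337)
q(E) = 2*E/(181/89 + E) (q(E) = (E + E)/(E + 181/89) = (2*E)/(181/89 + E) = 2*E/(181/89 + E))
1/(40459 + q(-114 - 1*(-77))) = 1/(40459 + 178*(-114 - 1*(-77))/(181 + 89*(-114 - 1*(-77)))) = 1/(40459 + 178*(-114 + 77)/(181 + 89*(-114 + 77))) = 1/(40459 + 178*(-37)/(181 + 89*(-37))) = 1/(40459 + 178*(-37)/(181 - 3293)) = 1/(40459 + 178*(-37)/(-3112)) = 1/(40459 + 178*(-37)*(-1/3112)) = 1/(40459 + 3293/1556) = 1/(62957497/1556) = 1556/62957497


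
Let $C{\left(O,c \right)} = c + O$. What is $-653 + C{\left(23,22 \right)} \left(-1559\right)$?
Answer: $-70808$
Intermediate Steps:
$C{\left(O,c \right)} = O + c$
$-653 + C{\left(23,22 \right)} \left(-1559\right) = -653 + \left(23 + 22\right) \left(-1559\right) = -653 + 45 \left(-1559\right) = -653 - 70155 = -70808$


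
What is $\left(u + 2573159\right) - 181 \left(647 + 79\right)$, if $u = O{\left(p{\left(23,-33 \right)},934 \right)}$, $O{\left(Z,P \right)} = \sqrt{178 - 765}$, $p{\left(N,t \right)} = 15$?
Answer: $2441753 + i \sqrt{587} \approx 2.4418 \cdot 10^{6} + 24.228 i$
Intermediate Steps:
$O{\left(Z,P \right)} = i \sqrt{587}$ ($O{\left(Z,P \right)} = \sqrt{-587} = i \sqrt{587}$)
$u = i \sqrt{587} \approx 24.228 i$
$\left(u + 2573159\right) - 181 \left(647 + 79\right) = \left(i \sqrt{587} + 2573159\right) - 181 \left(647 + 79\right) = \left(2573159 + i \sqrt{587}\right) - 131406 = 2441753 + i \sqrt{587}$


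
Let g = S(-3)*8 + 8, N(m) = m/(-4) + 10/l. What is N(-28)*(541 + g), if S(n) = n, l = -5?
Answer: 2625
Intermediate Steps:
N(m) = -2 - m/4 (N(m) = m/(-4) + 10/(-5) = m*(-¼) + 10*(-⅕) = -m/4 - 2 = -2 - m/4)
g = -16 (g = -3*8 + 8 = -24 + 8 = -16)
N(-28)*(541 + g) = (-2 - ¼*(-28))*(541 - 16) = (-2 + 7)*525 = 5*525 = 2625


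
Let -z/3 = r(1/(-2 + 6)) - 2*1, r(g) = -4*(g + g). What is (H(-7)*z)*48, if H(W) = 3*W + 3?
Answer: -10368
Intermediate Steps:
H(W) = 3 + 3*W
r(g) = -8*g
z = 12 (z = -3*(-8/(-2 + 6) - 2*1) = -3*(-8/4 - 2) = -3*(-8*¼ - 2) = -3*(-2 - 2) = -3*(-4) = 12)
(H(-7)*z)*48 = ((3 + 3*(-7))*12)*48 = ((3 - 21)*12)*48 = -18*12*48 = -216*48 = -10368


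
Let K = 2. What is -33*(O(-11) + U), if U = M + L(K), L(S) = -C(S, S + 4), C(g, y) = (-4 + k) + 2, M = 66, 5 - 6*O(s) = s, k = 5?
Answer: -2167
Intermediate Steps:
O(s) = ⅚ - s/6
C(g, y) = 3 (C(g, y) = (-4 + 5) + 2 = 1 + 2 = 3)
L(S) = -3 (L(S) = -1*3 = -3)
U = 63 (U = 66 - 3 = 63)
-33*(O(-11) + U) = -33*((⅚ - ⅙*(-11)) + 63) = -33*((⅚ + 11/6) + 63) = -33*(8/3 + 63) = -33*197/3 = -2167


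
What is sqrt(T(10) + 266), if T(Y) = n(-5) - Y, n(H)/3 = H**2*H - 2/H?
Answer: I*sqrt(2945)/5 ≈ 10.854*I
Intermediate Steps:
n(H) = -6/H + 3*H**3 (n(H) = 3*(H**2*H - 2/H) = 3*(H**3 - 2/H) = -6/H + 3*H**3)
T(Y) = -1869/5 - Y (T(Y) = 3*(-2 + (-5)**4)/(-5) - Y = 3*(-1/5)*(-2 + 625) - Y = 3*(-1/5)*623 - Y = -1869/5 - Y)
sqrt(T(10) + 266) = sqrt((-1869/5 - 1*10) + 266) = sqrt((-1869/5 - 10) + 266) = sqrt(-1919/5 + 266) = sqrt(-589/5) = I*sqrt(2945)/5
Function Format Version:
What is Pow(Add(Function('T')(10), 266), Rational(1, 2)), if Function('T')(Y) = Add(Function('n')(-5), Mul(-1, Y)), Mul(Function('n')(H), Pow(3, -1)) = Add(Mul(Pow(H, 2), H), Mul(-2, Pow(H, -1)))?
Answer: Mul(Rational(1, 5), I, Pow(2945, Rational(1, 2))) ≈ Mul(10.854, I)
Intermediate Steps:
Function('n')(H) = Add(Mul(-6, Pow(H, -1)), Mul(3, Pow(H, 3))) (Function('n')(H) = Mul(3, Add(Mul(Pow(H, 2), H), Mul(-2, Pow(H, -1)))) = Mul(3, Add(Pow(H, 3), Mul(-2, Pow(H, -1)))) = Add(Mul(-6, Pow(H, -1)), Mul(3, Pow(H, 3))))
Function('T')(Y) = Add(Rational(-1869, 5), Mul(-1, Y)) (Function('T')(Y) = Add(Mul(3, Pow(-5, -1), Add(-2, Pow(-5, 4))), Mul(-1, Y)) = Add(Mul(3, Rational(-1, 5), Add(-2, 625)), Mul(-1, Y)) = Add(Mul(3, Rational(-1, 5), 623), Mul(-1, Y)) = Add(Rational(-1869, 5), Mul(-1, Y)))
Pow(Add(Function('T')(10), 266), Rational(1, 2)) = Pow(Add(Add(Rational(-1869, 5), Mul(-1, 10)), 266), Rational(1, 2)) = Pow(Add(Add(Rational(-1869, 5), -10), 266), Rational(1, 2)) = Pow(Add(Rational(-1919, 5), 266), Rational(1, 2)) = Pow(Rational(-589, 5), Rational(1, 2)) = Mul(Rational(1, 5), I, Pow(2945, Rational(1, 2)))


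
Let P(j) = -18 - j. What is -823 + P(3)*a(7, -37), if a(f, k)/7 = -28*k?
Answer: -153115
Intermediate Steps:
a(f, k) = -196*k (a(f, k) = 7*(-28*k) = -196*k)
-823 + P(3)*a(7, -37) = -823 + (-18 - 1*3)*(-196*(-37)) = -823 + (-18 - 3)*7252 = -823 - 21*7252 = -823 - 152292 = -153115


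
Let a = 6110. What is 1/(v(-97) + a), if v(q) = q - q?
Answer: 1/6110 ≈ 0.00016367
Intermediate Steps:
v(q) = 0
1/(v(-97) + a) = 1/(0 + 6110) = 1/6110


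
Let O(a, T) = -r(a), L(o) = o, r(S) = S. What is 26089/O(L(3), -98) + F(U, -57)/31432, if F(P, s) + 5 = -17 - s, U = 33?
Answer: -820029343/94296 ≈ -8696.3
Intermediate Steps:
F(P, s) = -22 - s (F(P, s) = -5 + (-17 - s) = -22 - s)
O(a, T) = -a
26089/O(L(3), -98) + F(U, -57)/31432 = 26089/((-1*3)) + (-22 - 1*(-57))/31432 = 26089/(-3) + (-22 + 57)*(1/31432) = 26089*(-1/3) + 35*(1/31432) = -26089/3 + 35/31432 = -820029343/94296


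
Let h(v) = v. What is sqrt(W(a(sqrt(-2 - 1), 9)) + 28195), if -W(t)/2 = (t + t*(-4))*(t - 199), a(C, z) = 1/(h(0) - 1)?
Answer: sqrt(29395) ≈ 171.45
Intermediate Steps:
a(C, z) = -1 (a(C, z) = 1/(0 - 1) = 1/(-1) = -1)
W(t) = 6*t*(-199 + t) (W(t) = -2*(t + t*(-4))*(t - 199) = -2*(t - 4*t)*(-199 + t) = -2*(-3*t)*(-199 + t) = -(-6)*t*(-199 + t) = 6*t*(-199 + t))
sqrt(W(a(sqrt(-2 - 1), 9)) + 28195) = sqrt(6*(-1)*(-199 - 1) + 28195) = sqrt(6*(-1)*(-200) + 28195) = sqrt(1200 + 28195) = sqrt(29395)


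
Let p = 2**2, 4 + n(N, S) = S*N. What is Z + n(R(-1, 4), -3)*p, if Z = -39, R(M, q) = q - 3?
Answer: -67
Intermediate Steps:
R(M, q) = -3 + q
n(N, S) = -4 + N*S (n(N, S) = -4 + S*N = -4 + N*S)
p = 4
Z + n(R(-1, 4), -3)*p = -39 + (-4 + (-3 + 4)*(-3))*4 = -39 + (-4 + 1*(-3))*4 = -39 + (-4 - 3)*4 = -39 - 7*4 = -39 - 28 = -67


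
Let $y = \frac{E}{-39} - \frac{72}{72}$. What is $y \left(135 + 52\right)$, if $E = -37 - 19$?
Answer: $\frac{3179}{39} \approx 81.513$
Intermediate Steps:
$E = -56$ ($E = -37 - 19 = -56$)
$y = \frac{17}{39}$ ($y = - \frac{56}{-39} - \frac{72}{72} = \left(-56\right) \left(- \frac{1}{39}\right) - 1 = \frac{56}{39} - 1 = \frac{17}{39} \approx 0.4359$)
$y \left(135 + 52\right) = \frac{17 \left(135 + 52\right)}{39} = \frac{17}{39} \cdot 187 = \frac{3179}{39}$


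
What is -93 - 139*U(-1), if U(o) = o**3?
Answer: 46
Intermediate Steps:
-93 - 139*U(-1) = -93 - 139*(-1)**3 = -93 - 139*(-1) = -93 + 139 = 46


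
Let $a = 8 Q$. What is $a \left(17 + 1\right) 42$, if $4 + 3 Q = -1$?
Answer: $-10080$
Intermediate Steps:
$Q = - \frac{5}{3}$ ($Q = - \frac{4}{3} + \frac{1}{3} \left(-1\right) = - \frac{4}{3} - \frac{1}{3} = - \frac{5}{3} \approx -1.6667$)
$a = - \frac{40}{3}$ ($a = 8 \left(- \frac{5}{3}\right) = - \frac{40}{3} \approx -13.333$)
$a \left(17 + 1\right) 42 = - \frac{40 \left(17 + 1\right)}{3} \cdot 42 = \left(- \frac{40}{3}\right) 18 \cdot 42 = \left(-240\right) 42 = -10080$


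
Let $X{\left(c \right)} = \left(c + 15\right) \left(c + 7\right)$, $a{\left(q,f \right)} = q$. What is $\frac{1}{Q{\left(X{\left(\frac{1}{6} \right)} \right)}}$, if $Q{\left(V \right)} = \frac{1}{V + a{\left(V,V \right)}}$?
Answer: $\frac{3913}{18} \approx 217.39$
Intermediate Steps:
$X{\left(c \right)} = \left(7 + c\right) \left(15 + c\right)$ ($X{\left(c \right)} = \left(15 + c\right) \left(7 + c\right) = \left(7 + c\right) \left(15 + c\right)$)
$Q{\left(V \right)} = \frac{1}{2 V}$ ($Q{\left(V \right)} = \frac{1}{V + V} = \frac{1}{2 V}$)
$\frac{1}{Q{\left(X{\left(\frac{1}{6} \right)} \right)}} = \frac{1}{\frac{1}{2} \frac{1}{105 + \left(\frac{1}{6}\right)^{2} + \frac{22}{6}}} = \frac{1}{\frac{1}{2} \frac{1}{105 + \left(\frac{1}{6}\right)^{2} + 22 \cdot \frac{1}{6}}} = \frac{1}{\frac{1}{2} \frac{1}{105 + \frac{1}{36} + \frac{11}{3}}} = \frac{1}{\frac{1}{2} \frac{1}{\frac{3913}{36}}} = \frac{1}{\frac{1}{2} \cdot \frac{36}{3913}} = \frac{1}{\frac{18}{3913}} = \frac{3913}{18}$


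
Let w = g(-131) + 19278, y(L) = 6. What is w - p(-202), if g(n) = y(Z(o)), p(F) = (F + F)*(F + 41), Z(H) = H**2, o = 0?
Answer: -45760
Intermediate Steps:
p(F) = 2*F*(41 + F) (p(F) = (2*F)*(41 + F) = 2*F*(41 + F))
g(n) = 6
w = 19284 (w = 6 + 19278 = 19284)
w - p(-202) = 19284 - 2*(-202)*(41 - 202) = 19284 - 2*(-202)*(-161) = 19284 - 1*65044 = 19284 - 65044 = -45760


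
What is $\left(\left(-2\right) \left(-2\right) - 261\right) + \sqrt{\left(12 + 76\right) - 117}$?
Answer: $-257 + i \sqrt{29} \approx -257.0 + 5.3852 i$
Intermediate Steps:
$\left(\left(-2\right) \left(-2\right) - 261\right) + \sqrt{\left(12 + 76\right) - 117} = \left(4 - 261\right) + \sqrt{88 - 117} = -257 + \sqrt{-29} = -257 + i \sqrt{29}$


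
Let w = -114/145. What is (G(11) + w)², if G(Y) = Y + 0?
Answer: 2193361/21025 ≈ 104.32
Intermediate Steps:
w = -114/145 (w = -114*1/145 = -114/145 ≈ -0.78621)
G(Y) = Y
(G(11) + w)² = (11 - 114/145)² = (1481/145)² = 2193361/21025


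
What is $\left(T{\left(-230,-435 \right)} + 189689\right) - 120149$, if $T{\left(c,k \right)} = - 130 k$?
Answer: $126090$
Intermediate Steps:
$\left(T{\left(-230,-435 \right)} + 189689\right) - 120149 = \left(\left(-130\right) \left(-435\right) + 189689\right) - 120149 = \left(56550 + 189689\right) - 120149 = 246239 - 120149 = 126090$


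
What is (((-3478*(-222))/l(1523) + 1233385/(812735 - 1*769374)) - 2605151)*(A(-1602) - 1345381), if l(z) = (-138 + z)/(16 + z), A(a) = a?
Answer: 141332600787931682118/60054985 ≈ 2.3534e+12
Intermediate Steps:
l(z) = (-138 + z)/(16 + z)
(((-3478*(-222))/l(1523) + 1233385/(812735 - 1*769374)) - 2605151)*(A(-1602) - 1345381) = (((-3478*(-222))/(((-138 + 1523)/(16 + 1523))) + 1233385/(812735 - 1*769374)) - 2605151)*(-1602 - 1345381) = ((772116/((1385/1539)) + 1233385/(812735 - 769374)) - 2605151)*(-1346983) = ((772116/(((1/1539)*1385)) + 1233385/43361) - 2605151)*(-1346983) = ((772116/(1385/1539) + 1233385*(1/43361)) - 2605151)*(-1346983) = ((772116*(1539/1385) + 1233385/43361) - 2605151)*(-1346983) = ((1188286524/1385 + 1233385/43361) - 2605151)*(-1346983) = (51527000205389/60054985 - 2605151)*(-1346983) = -104925304022346/60054985*(-1346983) = 141332600787931682118/60054985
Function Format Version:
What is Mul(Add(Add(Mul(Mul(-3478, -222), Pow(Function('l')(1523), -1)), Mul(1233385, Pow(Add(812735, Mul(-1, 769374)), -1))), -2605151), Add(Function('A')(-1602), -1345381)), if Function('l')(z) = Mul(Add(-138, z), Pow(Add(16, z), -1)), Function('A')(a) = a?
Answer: Rational(141332600787931682118, 60054985) ≈ 2.3534e+12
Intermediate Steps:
Function('l')(z) = Mul(Pow(Add(16, z), -1), Add(-138, z))
Mul(Add(Add(Mul(Mul(-3478, -222), Pow(Function('l')(1523), -1)), Mul(1233385, Pow(Add(812735, Mul(-1, 769374)), -1))), -2605151), Add(Function('A')(-1602), -1345381)) = Mul(Add(Add(Mul(Mul(-3478, -222), Pow(Mul(Pow(Add(16, 1523), -1), Add(-138, 1523)), -1)), Mul(1233385, Pow(Add(812735, Mul(-1, 769374)), -1))), -2605151), Add(-1602, -1345381)) = Mul(Add(Add(Mul(772116, Pow(Mul(Pow(1539, -1), 1385), -1)), Mul(1233385, Pow(Add(812735, -769374), -1))), -2605151), -1346983) = Mul(Add(Add(Mul(772116, Pow(Mul(Rational(1, 1539), 1385), -1)), Mul(1233385, Pow(43361, -1))), -2605151), -1346983) = Mul(Add(Add(Mul(772116, Pow(Rational(1385, 1539), -1)), Mul(1233385, Rational(1, 43361))), -2605151), -1346983) = Mul(Add(Add(Mul(772116, Rational(1539, 1385)), Rational(1233385, 43361)), -2605151), -1346983) = Mul(Add(Add(Rational(1188286524, 1385), Rational(1233385, 43361)), -2605151), -1346983) = Mul(Add(Rational(51527000205389, 60054985), -2605151), -1346983) = Mul(Rational(-104925304022346, 60054985), -1346983) = Rational(141332600787931682118, 60054985)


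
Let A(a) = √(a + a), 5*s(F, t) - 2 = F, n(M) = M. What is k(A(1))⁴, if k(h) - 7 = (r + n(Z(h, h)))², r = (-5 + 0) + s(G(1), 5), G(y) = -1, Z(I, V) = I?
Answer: 868397494401/390625 - 116389939392*√2/78125 ≈ 1.1621e+5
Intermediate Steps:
s(F, t) = ⅖ + F/5
A(a) = √2*√a (A(a) = √(2*a) = √2*√a)
r = -24/5 (r = (-5 + 0) + (⅖ + (⅕)*(-1)) = -5 + (⅖ - ⅕) = -5 + ⅕ = -24/5 ≈ -4.8000)
k(h) = 7 + (-24/5 + h)²
k(A(1))⁴ = (7 + (-24 + 5*(√2*√1))²/25)⁴ = (7 + (-24 + 5*(√2*1))²/25)⁴ = (7 + (-24 + 5*√2)²/25)⁴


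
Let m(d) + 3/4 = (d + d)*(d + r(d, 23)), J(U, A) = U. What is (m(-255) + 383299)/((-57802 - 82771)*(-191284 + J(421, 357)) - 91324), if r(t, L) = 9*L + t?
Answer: 2151313/107320372700 ≈ 2.0046e-5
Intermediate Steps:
r(t, L) = t + 9*L
m(d) = -3/4 + 2*d*(207 + 2*d) (m(d) = -3/4 + (d + d)*(d + (d + 9*23)) = -3/4 + (2*d)*(d + (d + 207)) = -3/4 + (2*d)*(d + (207 + d)) = -3/4 + (2*d)*(207 + 2*d) = -3/4 + 2*d*(207 + 2*d))
(m(-255) + 383299)/((-57802 - 82771)*(-191284 + J(421, 357)) - 91324) = ((-3/4 + 4*(-255)**2 + 414*(-255)) + 383299)/((-57802 - 82771)*(-191284 + 421) - 91324) = ((-3/4 + 4*65025 - 105570) + 383299)/(-140573*(-190863) - 91324) = ((-3/4 + 260100 - 105570) + 383299)/(26830184499 - 91324) = (618117/4 + 383299)/26830093175 = (2151313/4)*(1/26830093175) = 2151313/107320372700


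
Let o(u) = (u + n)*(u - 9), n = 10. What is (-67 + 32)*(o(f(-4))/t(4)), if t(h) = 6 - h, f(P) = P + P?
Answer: 595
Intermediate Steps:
f(P) = 2*P
o(u) = (-9 + u)*(10 + u) (o(u) = (u + 10)*(u - 9) = (10 + u)*(-9 + u) = (-9 + u)*(10 + u))
(-67 + 32)*(o(f(-4))/t(4)) = (-67 + 32)*((-90 + 2*(-4) + (2*(-4))**2)/(6 - 1*4)) = -35*(-90 - 8 + (-8)**2)/(6 - 4) = -35*(-90 - 8 + 64)/2 = -(-1190)/2 = -35*(-17) = 595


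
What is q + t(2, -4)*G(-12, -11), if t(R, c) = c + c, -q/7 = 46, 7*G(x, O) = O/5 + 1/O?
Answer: -17566/55 ≈ -319.38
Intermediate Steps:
G(x, O) = 1/(7*O) + O/35 (G(x, O) = (O/5 + 1/O)/7 = (1/O + O/5)/7 = 1/(7*O) + O/35)
q = -322 (q = -7*46 = -322)
t(R, c) = 2*c
q + t(2, -4)*G(-12, -11) = -322 + (2*(-4))*((1/35)*(5 + (-11)²)/(-11)) = -322 - 8*(-1)*(5 + 121)/(35*11) = -322 - 8*(-1)*126/(35*11) = -322 - 8*(-18/55) = -322 + 144/55 = -17566/55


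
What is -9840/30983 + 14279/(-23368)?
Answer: -672347377/724010744 ≈ -0.92864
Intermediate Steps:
-9840/30983 + 14279/(-23368) = -9840*1/30983 + 14279*(-1/23368) = -9840/30983 - 14279/23368 = -672347377/724010744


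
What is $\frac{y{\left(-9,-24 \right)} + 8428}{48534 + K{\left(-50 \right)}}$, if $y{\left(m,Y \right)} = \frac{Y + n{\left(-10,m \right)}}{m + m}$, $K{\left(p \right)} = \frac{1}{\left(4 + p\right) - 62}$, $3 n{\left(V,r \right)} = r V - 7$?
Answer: $\frac{910202}{5241671} \approx 0.17365$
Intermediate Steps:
$n{\left(V,r \right)} = - \frac{7}{3} + \frac{V r}{3}$ ($n{\left(V,r \right)} = \frac{r V - 7}{3} = \frac{V r - 7}{3} = \frac{-7 + V r}{3} = - \frac{7}{3} + \frac{V r}{3}$)
$K{\left(p \right)} = \frac{1}{-58 + p}$
$y{\left(m,Y \right)} = \frac{- \frac{7}{3} + Y - \frac{10 m}{3}}{2 m}$ ($y{\left(m,Y \right)} = \frac{Y + \left(- \frac{7}{3} + \frac{1}{3} \left(-10\right) m\right)}{m + m} = \frac{Y - \left(\frac{7}{3} + \frac{10 m}{3}\right)}{2 m} = \left(- \frac{7}{3} + Y - \frac{10 m}{3}\right) \frac{1}{2 m} = \frac{- \frac{7}{3} + Y - \frac{10 m}{3}}{2 m}$)
$\frac{y{\left(-9,-24 \right)} + 8428}{48534 + K{\left(-50 \right)}} = \frac{\frac{-7 - -90 + 3 \left(-24\right)}{6 \left(-9\right)} + 8428}{48534 + \frac{1}{-58 - 50}} = \frac{\frac{1}{6} \left(- \frac{1}{9}\right) \left(-7 + 90 - 72\right) + 8428}{48534 + \frac{1}{-108}} = \frac{\frac{1}{6} \left(- \frac{1}{9}\right) 11 + 8428}{48534 - \frac{1}{108}} = \frac{- \frac{11}{54} + 8428}{\frac{5241671}{108}} = \frac{455101}{54} \cdot \frac{108}{5241671} = \frac{910202}{5241671}$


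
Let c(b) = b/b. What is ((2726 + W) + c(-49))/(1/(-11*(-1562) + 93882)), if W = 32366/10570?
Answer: 1602473374192/5285 ≈ 3.0321e+8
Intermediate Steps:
c(b) = 1
W = 16183/5285 (W = 32366*(1/10570) = 16183/5285 ≈ 3.0621)
((2726 + W) + c(-49))/(1/(-11*(-1562) + 93882)) = ((2726 + 16183/5285) + 1)/(1/(-11*(-1562) + 93882)) = (14423093/5285 + 1)/(1/(17182 + 93882)) = 14428378/(5285*(1/111064)) = (14428378/5285)*111064 = 1602473374192/5285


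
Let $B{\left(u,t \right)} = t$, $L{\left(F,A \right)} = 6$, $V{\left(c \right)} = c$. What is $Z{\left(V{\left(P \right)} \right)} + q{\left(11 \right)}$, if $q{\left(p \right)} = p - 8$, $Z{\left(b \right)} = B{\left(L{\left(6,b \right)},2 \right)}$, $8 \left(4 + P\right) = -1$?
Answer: $5$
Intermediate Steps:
$P = - \frac{33}{8}$ ($P = -4 + \frac{1}{8} \left(-1\right) = -4 - \frac{1}{8} = - \frac{33}{8} \approx -4.125$)
$Z{\left(b \right)} = 2$
$q{\left(p \right)} = -8 + p$ ($q{\left(p \right)} = p - 8 = -8 + p$)
$Z{\left(V{\left(P \right)} \right)} + q{\left(11 \right)} = 2 + \left(-8 + 11\right) = 2 + 3 = 5$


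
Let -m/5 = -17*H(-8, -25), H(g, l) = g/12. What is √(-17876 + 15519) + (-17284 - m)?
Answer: -51682/3 + I*√2357 ≈ -17227.0 + 48.549*I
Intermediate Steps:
H(g, l) = g/12 (H(g, l) = g*(1/12) = g/12)
m = -170/3 (m = -(-85)*(1/12)*(-8) = -(-85)*(-2)/3 = -5*34/3 = -170/3 ≈ -56.667)
√(-17876 + 15519) + (-17284 - m) = √(-17876 + 15519) + (-17284 - 1*(-170/3)) = √(-2357) + (-17284 + 170/3) = I*√2357 - 51682/3 = -51682/3 + I*√2357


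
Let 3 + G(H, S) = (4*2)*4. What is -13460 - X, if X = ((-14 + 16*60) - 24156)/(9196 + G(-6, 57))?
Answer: -24829058/1845 ≈ -13457.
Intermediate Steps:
G(H, S) = 29 (G(H, S) = -3 + (4*2)*4 = -3 + 8*4 = -3 + 32 = 29)
X = -4642/1845 (X = ((-14 + 16*60) - 24156)/(9196 + 29) = ((-14 + 960) - 24156)/9225 = (946 - 24156)*(1/9225) = -23210*1/9225 = -4642/1845 ≈ -2.5160)
-13460 - X = -13460 - 1*(-4642/1845) = -13460 + 4642/1845 = -24829058/1845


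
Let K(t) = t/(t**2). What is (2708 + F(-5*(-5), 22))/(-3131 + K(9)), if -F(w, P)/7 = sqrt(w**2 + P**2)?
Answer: -12186/14089 + 63*sqrt(1109)/28178 ≈ -0.79047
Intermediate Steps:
K(t) = 1/t (K(t) = t/t**2 = 1/t)
F(w, P) = -7*sqrt(P**2 + w**2) (F(w, P) = -7*sqrt(w**2 + P**2) = -7*sqrt(P**2 + w**2))
(2708 + F(-5*(-5), 22))/(-3131 + K(9)) = (2708 - 7*sqrt(22**2 + (-5*(-5))**2))/(-3131 + 1/9) = (2708 - 7*sqrt(484 + 25**2))/(-3131 + 1/9) = (2708 - 7*sqrt(484 + 625))/(-28178/9) = (2708 - 7*sqrt(1109))*(-9/28178) = -12186/14089 + 63*sqrt(1109)/28178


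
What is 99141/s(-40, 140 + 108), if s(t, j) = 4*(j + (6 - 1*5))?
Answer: 33047/332 ≈ 99.539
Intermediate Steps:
s(t, j) = 4 + 4*j (s(t, j) = 4*(j + (6 - 5)) = 4*(j + 1) = 4*(1 + j) = 4 + 4*j)
99141/s(-40, 140 + 108) = 99141/(4 + 4*(140 + 108)) = 99141/(4 + 4*248) = 99141/(4 + 992) = 99141/996 = 99141*(1/996) = 33047/332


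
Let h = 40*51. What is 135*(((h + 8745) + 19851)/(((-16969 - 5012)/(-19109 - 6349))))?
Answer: 35096907960/7327 ≈ 4.7901e+6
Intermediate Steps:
h = 2040
135*(((h + 8745) + 19851)/(((-16969 - 5012)/(-19109 - 6349)))) = 135*(((2040 + 8745) + 19851)/(((-16969 - 5012)/(-19109 - 6349)))) = 135*((10785 + 19851)/((-21981/(-25458)))) = 135*(30636/((-21981*(-1/25458)))) = 135*(30636/(7327/8486)) = 135*(30636*(8486/7327)) = 135*(259977096/7327) = 35096907960/7327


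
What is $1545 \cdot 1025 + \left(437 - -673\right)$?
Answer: $1584735$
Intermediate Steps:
$1545 \cdot 1025 + \left(437 - -673\right) = 1583625 + \left(437 + 673\right) = 1583625 + 1110 = 1584735$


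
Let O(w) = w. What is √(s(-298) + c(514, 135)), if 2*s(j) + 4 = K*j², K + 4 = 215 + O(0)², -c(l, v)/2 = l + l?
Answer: 2*√2341691 ≈ 3060.5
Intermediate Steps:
c(l, v) = -4*l (c(l, v) = -2*(l + l) = -4*l)
K = 211 (K = -4 + (215 + 0²) = -4 + (215 + 0) = -4 + 215 = 211)
s(j) = -2 + 211*j²/2 (s(j) = -2 + (211*j²)/2 = -2 + 211*j²/2)
√(s(-298) + c(514, 135)) = √((-2 + (211/2)*(-298)²) - 4*514) = √((-2 + (211/2)*88804) - 2056) = √((-2 + 9368822) - 2056) = √(9368820 - 2056) = √9366764 = 2*√2341691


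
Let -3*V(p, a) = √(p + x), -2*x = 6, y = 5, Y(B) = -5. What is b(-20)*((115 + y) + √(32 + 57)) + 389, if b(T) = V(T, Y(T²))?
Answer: 389 - I*√23*(120 + √89)/3 ≈ 389.0 - 206.91*I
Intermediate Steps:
x = -3 (x = -½*6 = -3)
V(p, a) = -√(-3 + p)/3 (V(p, a) = -√(p - 3)/3 = -√(-3 + p)/3)
b(T) = -√(-3 + T)/3
b(-20)*((115 + y) + √(32 + 57)) + 389 = (-√(-3 - 20)/3)*((115 + 5) + √(32 + 57)) + 389 = (-I*√23/3)*(120 + √89) + 389 = -I*√23*(120 + √89)/3 + 389 = 389 - I*√23*(120 + √89)/3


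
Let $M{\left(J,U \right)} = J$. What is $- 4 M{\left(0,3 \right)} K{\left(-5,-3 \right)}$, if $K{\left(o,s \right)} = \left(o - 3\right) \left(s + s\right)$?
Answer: $0$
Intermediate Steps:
$K{\left(o,s \right)} = 2 s \left(-3 + o\right)$ ($K{\left(o,s \right)} = \left(-3 + o\right) 2 s = 2 s \left(-3 + o\right)$)
$- 4 M{\left(0,3 \right)} K{\left(-5,-3 \right)} = \left(-4\right) 0 \cdot 2 \left(-3\right) \left(-3 - 5\right) = 0 \cdot 2 \left(-3\right) \left(-8\right) = 0 \cdot 48 = 0$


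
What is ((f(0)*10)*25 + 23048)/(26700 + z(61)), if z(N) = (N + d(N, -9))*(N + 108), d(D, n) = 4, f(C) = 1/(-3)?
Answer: 68894/113055 ≈ 0.60938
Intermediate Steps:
f(C) = -⅓
z(N) = (4 + N)*(108 + N) (z(N) = (N + 4)*(N + 108) = (4 + N)*(108 + N))
((f(0)*10)*25 + 23048)/(26700 + z(61)) = (-⅓*10*25 + 23048)/(26700 + (432 + 61² + 112*61)) = (-10/3*25 + 23048)/(26700 + (432 + 3721 + 6832)) = (-250/3 + 23048)/(26700 + 10985) = (68894/3)/37685 = (68894/3)*(1/37685) = 68894/113055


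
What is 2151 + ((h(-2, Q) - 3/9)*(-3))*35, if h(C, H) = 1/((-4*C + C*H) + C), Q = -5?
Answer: 34871/16 ≈ 2179.4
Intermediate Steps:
h(C, H) = 1/(-3*C + C*H)
2151 + ((h(-2, Q) - 3/9)*(-3))*35 = 2151 + ((1/((-2)*(-3 - 5)) - 3/9)*(-3))*35 = 2151 + ((-½/(-8) - 3*⅑)*(-3))*35 = 2151 + ((-½*(-⅛) - ⅓)*(-3))*35 = 2151 + ((1/16 - ⅓)*(-3))*35 = 2151 - 13/48*(-3)*35 = 2151 + (13/16)*35 = 2151 + 455/16 = 34871/16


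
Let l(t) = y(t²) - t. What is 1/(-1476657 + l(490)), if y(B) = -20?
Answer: -1/1477167 ≈ -6.7697e-7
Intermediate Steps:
l(t) = -20 - t
1/(-1476657 + l(490)) = 1/(-1476657 + (-20 - 1*490)) = 1/(-1476657 + (-20 - 490)) = 1/(-1476657 - 510) = 1/(-1477167) = -1/1477167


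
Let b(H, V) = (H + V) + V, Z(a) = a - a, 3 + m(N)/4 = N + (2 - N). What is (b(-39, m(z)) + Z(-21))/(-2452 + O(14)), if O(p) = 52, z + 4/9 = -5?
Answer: 47/2400 ≈ 0.019583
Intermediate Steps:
z = -49/9 (z = -4/9 - 5 = -49/9 ≈ -5.4444)
m(N) = -4 (m(N) = -12 + 4*(N + (2 - N)) = -12 + 4*2 = -12 + 8 = -4)
Z(a) = 0
b(H, V) = H + 2*V
(b(-39, m(z)) + Z(-21))/(-2452 + O(14)) = ((-39 + 2*(-4)) + 0)/(-2452 + 52) = ((-39 - 8) + 0)/(-2400) = (-47 + 0)*(-1/2400) = -47*(-1/2400) = 47/2400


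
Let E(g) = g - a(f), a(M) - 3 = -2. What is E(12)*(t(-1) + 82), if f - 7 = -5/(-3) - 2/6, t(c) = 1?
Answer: 913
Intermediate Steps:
f = 25/3 (f = 7 + (-5/(-3) - 2/6) = 7 + (-5*(-⅓) - 2*⅙) = 7 + (5/3 - ⅓) = 7 + 4/3 = 25/3 ≈ 8.3333)
a(M) = 1 (a(M) = 3 - 2 = 1)
E(g) = -1 + g (E(g) = g - 1*1 = g - 1 = -1 + g)
E(12)*(t(-1) + 82) = (-1 + 12)*(1 + 82) = 11*83 = 913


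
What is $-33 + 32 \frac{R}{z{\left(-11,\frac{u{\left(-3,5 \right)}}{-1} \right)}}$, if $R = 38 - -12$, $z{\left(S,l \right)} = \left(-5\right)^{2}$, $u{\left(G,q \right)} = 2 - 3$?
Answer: $31$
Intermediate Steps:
$u{\left(G,q \right)} = -1$
$z{\left(S,l \right)} = 25$
$R = 50$ ($R = 38 + 12 = 50$)
$-33 + 32 \frac{R}{z{\left(-11,\frac{u{\left(-3,5 \right)}}{-1} \right)}} = -33 + 32 \cdot \frac{50}{25} = -33 + 32 \cdot 50 \cdot \frac{1}{25} = -33 + 32 \cdot 2 = -33 + 64 = 31$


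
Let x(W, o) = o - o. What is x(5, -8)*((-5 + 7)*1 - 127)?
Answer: 0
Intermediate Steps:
x(W, o) = 0
x(5, -8)*((-5 + 7)*1 - 127) = 0*((-5 + 7)*1 - 127) = 0*(2*1 - 127) = 0*(2 - 127) = 0*(-125) = 0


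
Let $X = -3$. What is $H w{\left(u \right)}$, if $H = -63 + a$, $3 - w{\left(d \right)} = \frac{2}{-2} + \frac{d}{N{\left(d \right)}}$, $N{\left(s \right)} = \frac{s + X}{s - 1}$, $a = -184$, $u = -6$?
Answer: $- \frac{6422}{3} \approx -2140.7$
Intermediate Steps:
$N{\left(s \right)} = \frac{-3 + s}{-1 + s}$ ($N{\left(s \right)} = \frac{s - 3}{s - 1} = \frac{-3 + s}{-1 + s}$)
$w{\left(d \right)} = 4 - \frac{d \left(-1 + d\right)}{-3 + d}$ ($w{\left(d \right)} = 3 - \left(\frac{2}{-2} + \frac{d}{\frac{1}{-1 + d} \left(-3 + d\right)}\right) = 3 - \left(2 \left(- \frac{1}{2}\right) + d \frac{-1 + d}{-3 + d}\right) = 3 - \left(-1 + \frac{d \left(-1 + d\right)}{-3 + d}\right) = 4 - \frac{d \left(-1 + d\right)}{-3 + d}$)
$H = -247$ ($H = -63 - 184 = -247$)
$H w{\left(u \right)} = - 247 \frac{-12 - \left(-6\right)^{2} + 5 \left(-6\right)}{-3 - 6} = - 247 \frac{-12 - 36 - 30}{-9} = - 247 \left(- \frac{-12 - 36 - 30}{9}\right) = - 247 \left(\left(- \frac{1}{9}\right) \left(-78\right)\right) = \left(-247\right) \frac{26}{3} = - \frac{6422}{3}$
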